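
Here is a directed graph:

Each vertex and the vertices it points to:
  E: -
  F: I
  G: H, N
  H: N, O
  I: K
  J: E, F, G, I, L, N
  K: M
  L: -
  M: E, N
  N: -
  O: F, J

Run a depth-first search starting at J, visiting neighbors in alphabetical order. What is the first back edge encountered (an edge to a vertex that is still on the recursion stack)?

O->J

DFS from J (visiting neighbors in alphabetical order); mark gray on enter, black on exit:
J gray
  E gray
  E black
  F gray
    I gray
      K gray
        M gray
          M→E: E black — skip
          N gray
          N black
        M black
      K black
    I black
  F black
  G gray
    H gray
      H→N: N black — skip
      O gray
        O→F: F black — skip
        O→J: J is gray → back edge
First back edge: O → J.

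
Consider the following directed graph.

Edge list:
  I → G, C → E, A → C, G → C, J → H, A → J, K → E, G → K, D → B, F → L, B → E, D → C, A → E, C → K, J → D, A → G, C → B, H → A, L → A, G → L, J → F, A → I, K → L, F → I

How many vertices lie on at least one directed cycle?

A vertex is on a directed cycle iff it belongs to a strongly connected component of size ≥ 2 (or has a self-loop).
The vertices on cycles are {A, C, D, F, G, H, I, J, K, L} — 10 in total.

10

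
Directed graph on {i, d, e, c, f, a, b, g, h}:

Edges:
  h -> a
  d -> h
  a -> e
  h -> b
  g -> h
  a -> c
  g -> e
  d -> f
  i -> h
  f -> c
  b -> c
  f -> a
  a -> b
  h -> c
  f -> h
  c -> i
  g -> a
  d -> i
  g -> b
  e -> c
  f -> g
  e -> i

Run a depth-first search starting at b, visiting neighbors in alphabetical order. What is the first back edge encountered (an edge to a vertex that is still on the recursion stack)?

DFS from b (visiting neighbors in alphabetical order); mark gray on enter, black on exit:
b gray
  c gray
    i gray
      h gray
        a gray
          a→b: b is gray → back edge
First back edge: a → b.

a->b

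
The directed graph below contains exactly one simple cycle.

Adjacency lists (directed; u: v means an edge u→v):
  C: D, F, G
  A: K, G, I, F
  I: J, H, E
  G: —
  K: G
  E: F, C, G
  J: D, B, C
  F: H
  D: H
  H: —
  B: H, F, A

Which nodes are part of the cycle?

DFS with gray/black marking from I:
I gray
  J gray
    D gray
      H gray
      H black
    D black
    B gray
      B→H: H black — skip
      F gray
        F→H: H black — skip
      F black
      A gray
        K gray
          G gray
          G black
        K black
        A→G: G black — skip
        A→I: I is gray → back edge
Back edge closes the cycle I → J → B → A → I; its vertices are {A, B, I, J}.

A, B, I, J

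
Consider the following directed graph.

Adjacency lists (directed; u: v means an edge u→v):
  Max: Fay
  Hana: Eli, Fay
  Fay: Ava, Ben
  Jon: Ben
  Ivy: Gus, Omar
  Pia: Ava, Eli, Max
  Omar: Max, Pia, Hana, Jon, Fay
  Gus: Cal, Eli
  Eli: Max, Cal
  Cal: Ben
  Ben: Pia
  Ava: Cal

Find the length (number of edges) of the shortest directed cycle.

For each vertex v, BFS finds the shortest path from v back to v.
The shortest such closed walk is Ben → Pia → Max → Fay → Ben, length 4.

4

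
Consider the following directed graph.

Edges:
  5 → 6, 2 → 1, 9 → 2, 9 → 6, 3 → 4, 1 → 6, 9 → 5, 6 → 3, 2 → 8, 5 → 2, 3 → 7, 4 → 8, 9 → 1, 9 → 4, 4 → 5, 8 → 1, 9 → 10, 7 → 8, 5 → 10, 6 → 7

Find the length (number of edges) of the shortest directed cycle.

For each vertex v, BFS finds the shortest path from v back to v.
The shortest such closed walk is 5 → 6 → 3 → 4 → 5, length 4.

4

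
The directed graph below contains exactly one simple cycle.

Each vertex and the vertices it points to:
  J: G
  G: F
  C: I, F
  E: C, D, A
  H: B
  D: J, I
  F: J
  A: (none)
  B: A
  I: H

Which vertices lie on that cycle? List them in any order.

F, G, J

DFS with gray/black marking from J:
J gray
  G gray
    F gray
      F→J: J is gray → back edge
Back edge closes the cycle J → G → F → J; its vertices are {F, G, J}.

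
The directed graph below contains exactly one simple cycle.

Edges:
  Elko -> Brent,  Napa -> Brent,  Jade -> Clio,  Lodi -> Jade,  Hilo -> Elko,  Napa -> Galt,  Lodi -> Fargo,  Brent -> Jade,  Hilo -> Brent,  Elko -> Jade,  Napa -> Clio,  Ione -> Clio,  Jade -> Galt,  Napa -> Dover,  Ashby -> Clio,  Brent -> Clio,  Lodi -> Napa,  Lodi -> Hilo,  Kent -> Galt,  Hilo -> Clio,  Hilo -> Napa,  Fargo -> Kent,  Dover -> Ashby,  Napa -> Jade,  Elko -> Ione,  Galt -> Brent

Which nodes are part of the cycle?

Galt, Jade, Brent

DFS with gray/black marking from Galt:
Galt gray
  Brent gray
    Jade gray
      Jade→Galt: Galt is gray → back edge
Back edge closes the cycle Galt → Brent → Jade → Galt; its vertices are {Galt, Jade, Brent}.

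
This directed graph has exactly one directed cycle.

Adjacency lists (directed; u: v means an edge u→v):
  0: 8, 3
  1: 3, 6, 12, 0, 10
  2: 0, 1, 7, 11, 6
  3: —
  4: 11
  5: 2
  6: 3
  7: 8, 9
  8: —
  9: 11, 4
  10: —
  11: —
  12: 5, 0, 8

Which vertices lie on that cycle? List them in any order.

1, 2, 5, 12

DFS with gray/black marking from 2:
2 gray
  0 gray
    8 gray
    8 black
    3 gray
    3 black
  0 black
  1 gray
    1→3: 3 black — skip
    6 gray
      6→3: 3 black — skip
    6 black
    12 gray
      5 gray
        5→2: 2 is gray → back edge
Back edge closes the cycle 2 → 1 → 12 → 5 → 2; its vertices are {1, 2, 5, 12}.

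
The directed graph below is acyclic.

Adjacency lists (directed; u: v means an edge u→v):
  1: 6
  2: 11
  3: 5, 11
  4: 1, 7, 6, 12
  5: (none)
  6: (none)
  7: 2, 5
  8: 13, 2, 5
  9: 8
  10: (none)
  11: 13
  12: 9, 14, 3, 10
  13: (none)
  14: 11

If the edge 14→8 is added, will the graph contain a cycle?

No

Adding 14→8 creates a cycle iff 8 can already reach 14.
Explore from 8: no path reaches 14. The graph stays acyclic.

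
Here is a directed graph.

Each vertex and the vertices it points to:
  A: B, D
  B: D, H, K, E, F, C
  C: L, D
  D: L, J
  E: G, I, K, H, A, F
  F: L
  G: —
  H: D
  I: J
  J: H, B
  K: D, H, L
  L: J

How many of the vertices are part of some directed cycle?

11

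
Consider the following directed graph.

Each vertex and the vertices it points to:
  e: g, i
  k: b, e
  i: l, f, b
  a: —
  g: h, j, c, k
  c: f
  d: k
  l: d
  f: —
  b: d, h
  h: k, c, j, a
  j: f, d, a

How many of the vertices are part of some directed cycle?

9

A vertex is on a directed cycle iff it belongs to a strongly connected component of size ≥ 2 (or has a self-loop).
The vertices on cycles are {b, d, e, g, h, i, j, k, l} — 9 in total.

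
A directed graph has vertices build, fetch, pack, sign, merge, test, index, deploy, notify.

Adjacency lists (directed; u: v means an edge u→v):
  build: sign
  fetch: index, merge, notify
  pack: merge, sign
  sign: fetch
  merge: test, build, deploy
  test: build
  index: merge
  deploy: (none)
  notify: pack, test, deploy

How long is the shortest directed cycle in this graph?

4

For each vertex v, BFS finds the shortest path from v back to v.
The shortest such closed walk is fetch → merge → build → sign → fetch, length 4.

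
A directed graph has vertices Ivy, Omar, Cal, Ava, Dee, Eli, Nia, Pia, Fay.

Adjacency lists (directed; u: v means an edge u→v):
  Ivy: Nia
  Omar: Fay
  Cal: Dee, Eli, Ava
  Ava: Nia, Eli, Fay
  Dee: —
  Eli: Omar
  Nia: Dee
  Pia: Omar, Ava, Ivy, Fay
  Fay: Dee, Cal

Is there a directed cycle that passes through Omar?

Yes

Omar is on a cycle iff Omar can reach itself via ≥1 edge.
Omar → Fay → Cal → Eli → Omar — yes.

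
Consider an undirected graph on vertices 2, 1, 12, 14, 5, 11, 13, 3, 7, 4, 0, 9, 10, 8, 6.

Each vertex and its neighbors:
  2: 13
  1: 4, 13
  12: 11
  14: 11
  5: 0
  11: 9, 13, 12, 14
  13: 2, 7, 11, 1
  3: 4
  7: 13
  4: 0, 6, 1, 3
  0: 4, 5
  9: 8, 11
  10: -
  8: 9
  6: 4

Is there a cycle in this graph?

DFS, tracking each vertex's parent; an edge to a visited non-parent vertex closes a cycle.
Start from 4:
visit 4 (parent –)
  visit 0 (parent 4)
    0–4: parent, skip
    visit 5 (parent 0)
      5–0: parent, skip
  visit 6 (parent 4)
    6–4: parent, skip
  visit 1 (parent 4)
    1–4: parent, skip
    visit 13 (parent 1)
      visit 2 (parent 13)
        2–13: parent, skip
      visit 7 (parent 13)
        7–13: parent, skip
      visit 11 (parent 13)
        visit 9 (parent 11)
          visit 8 (parent 9)
            8–9: parent, skip
          9–11: parent, skip
        11–13: parent, skip
        visit 12 (parent 11)
          12–11: parent, skip
        visit 14 (parent 11)
          14–11: parent, skip
      13–1: parent, skip
  visit 3 (parent 4)
    3–4: parent, skip
visit 10 (parent –)
No non-parent visited neighbor found — the graph is a forest.

No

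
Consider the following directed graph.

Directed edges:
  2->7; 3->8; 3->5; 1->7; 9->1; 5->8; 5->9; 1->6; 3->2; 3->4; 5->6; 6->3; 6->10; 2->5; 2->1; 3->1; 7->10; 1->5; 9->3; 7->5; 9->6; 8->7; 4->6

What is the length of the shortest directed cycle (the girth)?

For each vertex v, BFS finds the shortest path from v back to v.
The shortest such closed walk is 3 → 5 → 6 → 3, length 3.

3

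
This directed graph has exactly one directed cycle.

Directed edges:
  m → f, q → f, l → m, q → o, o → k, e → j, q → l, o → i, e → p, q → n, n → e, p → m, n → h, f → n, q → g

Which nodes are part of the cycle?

DFS with gray/black marking from n:
n gray
  e gray
    p gray
      m gray
        f gray
          f→n: n is gray → back edge
Back edge closes the cycle n → e → p → m → f → n; its vertices are {e, f, m, n, p}.

e, f, m, n, p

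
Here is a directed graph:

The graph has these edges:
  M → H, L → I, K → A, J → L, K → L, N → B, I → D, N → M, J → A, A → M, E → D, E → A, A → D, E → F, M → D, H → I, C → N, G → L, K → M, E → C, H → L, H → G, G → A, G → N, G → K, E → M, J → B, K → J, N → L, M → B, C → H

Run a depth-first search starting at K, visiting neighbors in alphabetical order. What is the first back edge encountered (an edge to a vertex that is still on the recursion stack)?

DFS from K (visiting neighbors in alphabetical order); mark gray on enter, black on exit:
K gray
  A gray
    D gray
    D black
    M gray
      B gray
      B black
      M→D: D black — skip
      H gray
        G gray
          G→A: A is gray → back edge
First back edge: G → A.

G→A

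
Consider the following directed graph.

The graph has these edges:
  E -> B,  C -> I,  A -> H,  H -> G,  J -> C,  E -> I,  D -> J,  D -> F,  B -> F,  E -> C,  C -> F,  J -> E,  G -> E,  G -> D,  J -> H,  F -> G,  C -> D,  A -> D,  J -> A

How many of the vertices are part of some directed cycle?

A vertex is on a directed cycle iff it belongs to a strongly connected component of size ≥ 2 (or has a self-loop).
The vertices on cycles are {A, B, C, D, E, F, G, H, J} — 9 in total.

9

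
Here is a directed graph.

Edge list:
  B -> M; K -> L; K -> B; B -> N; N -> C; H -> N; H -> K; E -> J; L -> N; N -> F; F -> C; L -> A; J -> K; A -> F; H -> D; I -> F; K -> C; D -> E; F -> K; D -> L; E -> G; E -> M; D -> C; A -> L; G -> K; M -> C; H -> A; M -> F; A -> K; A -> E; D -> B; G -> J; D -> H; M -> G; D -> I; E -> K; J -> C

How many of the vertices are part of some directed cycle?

A vertex is on a directed cycle iff it belongs to a strongly connected component of size ≥ 2 (or has a self-loop).
The vertices on cycles are {A, B, D, E, F, G, H, J, K, L, M, N} — 12 in total.

12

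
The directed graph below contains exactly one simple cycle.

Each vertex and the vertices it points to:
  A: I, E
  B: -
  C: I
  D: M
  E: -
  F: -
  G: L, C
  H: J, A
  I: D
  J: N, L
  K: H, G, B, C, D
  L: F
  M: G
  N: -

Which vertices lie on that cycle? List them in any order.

C, D, G, I, M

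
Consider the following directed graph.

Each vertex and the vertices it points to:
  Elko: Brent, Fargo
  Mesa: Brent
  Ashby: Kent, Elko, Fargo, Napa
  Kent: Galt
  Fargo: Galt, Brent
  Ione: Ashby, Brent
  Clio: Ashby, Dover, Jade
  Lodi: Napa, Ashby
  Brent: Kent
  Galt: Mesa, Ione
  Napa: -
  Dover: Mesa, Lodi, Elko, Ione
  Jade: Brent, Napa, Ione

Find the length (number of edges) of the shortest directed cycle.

For each vertex v, BFS finds the shortest path from v back to v.
The shortest such closed walk is Ashby → Kent → Galt → Ione → Ashby, length 4.

4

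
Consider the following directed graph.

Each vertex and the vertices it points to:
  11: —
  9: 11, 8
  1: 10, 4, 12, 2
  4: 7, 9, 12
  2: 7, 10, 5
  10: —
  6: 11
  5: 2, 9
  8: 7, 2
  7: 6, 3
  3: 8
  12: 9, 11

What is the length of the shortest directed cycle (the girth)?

For each vertex v, BFS finds the shortest path from v back to v.
The shortest such closed walk is 2 → 5 → 2, length 2.

2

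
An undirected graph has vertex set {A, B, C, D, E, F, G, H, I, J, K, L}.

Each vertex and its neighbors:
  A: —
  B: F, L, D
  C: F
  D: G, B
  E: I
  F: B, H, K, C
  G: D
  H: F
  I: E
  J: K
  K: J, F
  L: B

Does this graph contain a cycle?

No

DFS, tracking each vertex's parent; an edge to a visited non-parent vertex closes a cycle.
Start from E:
visit E (parent –)
  visit I (parent E)
    I–E: parent, skip
visit A (parent –)
visit B (parent –)
  visit F (parent B)
    F–B: parent, skip
    visit H (parent F)
      H–F: parent, skip
    visit K (parent F)
      visit J (parent K)
        J–K: parent, skip
      K–F: parent, skip
    visit C (parent F)
      C–F: parent, skip
  visit L (parent B)
    L–B: parent, skip
  visit D (parent B)
    visit G (parent D)
      G–D: parent, skip
    D–B: parent, skip
No non-parent visited neighbor found — the graph is a forest.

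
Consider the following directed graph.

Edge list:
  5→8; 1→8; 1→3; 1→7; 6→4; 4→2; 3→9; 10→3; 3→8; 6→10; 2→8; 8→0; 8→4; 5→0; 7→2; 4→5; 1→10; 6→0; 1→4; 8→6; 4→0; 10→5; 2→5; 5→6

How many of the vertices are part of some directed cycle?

A vertex is on a directed cycle iff it belongs to a strongly connected component of size ≥ 2 (or has a self-loop).
The vertices on cycles are {2, 3, 4, 5, 6, 8, 10} — 7 in total.

7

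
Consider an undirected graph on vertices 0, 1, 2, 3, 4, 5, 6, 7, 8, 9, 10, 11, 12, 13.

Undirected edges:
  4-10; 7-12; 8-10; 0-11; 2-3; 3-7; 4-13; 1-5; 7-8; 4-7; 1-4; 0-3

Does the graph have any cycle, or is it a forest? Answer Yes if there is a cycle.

Yes

DFS, tracking each vertex's parent; an edge to a visited non-parent vertex closes a cycle.
Start from 8:
visit 8 (parent –)
  visit 7 (parent 8)
    visit 4 (parent 7)
      visit 1 (parent 4)
        visit 5 (parent 1)
          5–1: parent, skip
        1–4: parent, skip
      4–7: parent, skip
      visit 10 (parent 4)
        10–8: 8 visited and ≠ parent → cycle
Cycle: 8 – 7 – 4 – 10 – 8.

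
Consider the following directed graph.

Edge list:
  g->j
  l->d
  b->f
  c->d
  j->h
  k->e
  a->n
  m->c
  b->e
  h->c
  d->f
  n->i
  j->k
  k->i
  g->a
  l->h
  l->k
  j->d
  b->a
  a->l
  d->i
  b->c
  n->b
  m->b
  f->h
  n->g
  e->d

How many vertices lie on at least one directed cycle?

8

A vertex is on a directed cycle iff it belongs to a strongly connected component of size ≥ 2 (or has a self-loop).
The vertices on cycles are {a, b, c, d, f, g, h, n} — 8 in total.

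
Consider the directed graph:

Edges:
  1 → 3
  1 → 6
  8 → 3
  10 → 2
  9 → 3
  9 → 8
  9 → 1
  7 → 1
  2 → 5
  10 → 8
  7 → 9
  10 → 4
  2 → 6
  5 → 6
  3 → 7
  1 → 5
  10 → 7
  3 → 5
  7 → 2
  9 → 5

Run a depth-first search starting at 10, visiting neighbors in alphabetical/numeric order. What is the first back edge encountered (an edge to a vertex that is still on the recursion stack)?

DFS from 10 (visiting neighbors in alphabetical/numeric order); mark gray on enter, black on exit:
10 gray
  2 gray
    5 gray
      6 gray
      6 black
    5 black
    2→6: 6 black — skip
  2 black
  4 gray
  4 black
  7 gray
    1 gray
      3 gray
        3→5: 5 black — skip
        3→7: 7 is gray → back edge
First back edge: 3 → 7.

3->7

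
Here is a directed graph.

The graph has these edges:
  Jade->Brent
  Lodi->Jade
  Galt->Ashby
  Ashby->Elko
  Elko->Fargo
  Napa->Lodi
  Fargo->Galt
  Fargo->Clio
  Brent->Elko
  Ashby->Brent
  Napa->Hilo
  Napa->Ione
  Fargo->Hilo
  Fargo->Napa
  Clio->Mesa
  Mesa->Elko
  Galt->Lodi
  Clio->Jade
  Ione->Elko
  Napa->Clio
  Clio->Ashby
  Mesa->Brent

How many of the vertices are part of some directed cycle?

A vertex is on a directed cycle iff it belongs to a strongly connected component of size ≥ 2 (or has a self-loop).
The vertices on cycles are {Clio, Elko, Galt, Ione, Jade, Lodi, Mesa, Napa, Ashby, Brent, Fargo} — 11 in total.

11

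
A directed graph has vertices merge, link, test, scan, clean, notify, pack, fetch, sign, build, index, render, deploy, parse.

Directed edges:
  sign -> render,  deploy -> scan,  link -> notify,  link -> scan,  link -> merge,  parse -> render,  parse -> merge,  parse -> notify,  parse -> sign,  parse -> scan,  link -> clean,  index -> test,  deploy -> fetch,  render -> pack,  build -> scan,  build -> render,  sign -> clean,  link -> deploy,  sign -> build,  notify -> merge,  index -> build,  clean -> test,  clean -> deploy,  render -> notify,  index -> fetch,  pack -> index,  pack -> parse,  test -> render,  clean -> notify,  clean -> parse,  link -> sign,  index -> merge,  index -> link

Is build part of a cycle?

build is on a cycle iff build can reach itself via ≥1 edge.
build → render → pack → index → build — yes.

Yes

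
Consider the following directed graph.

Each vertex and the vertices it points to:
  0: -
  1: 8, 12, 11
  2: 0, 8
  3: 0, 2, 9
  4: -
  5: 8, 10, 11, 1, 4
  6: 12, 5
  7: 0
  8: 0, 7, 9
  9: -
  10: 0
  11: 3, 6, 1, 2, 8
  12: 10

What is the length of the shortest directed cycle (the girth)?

For each vertex v, BFS finds the shortest path from v back to v.
The shortest such closed walk is 11 → 1 → 11, length 2.

2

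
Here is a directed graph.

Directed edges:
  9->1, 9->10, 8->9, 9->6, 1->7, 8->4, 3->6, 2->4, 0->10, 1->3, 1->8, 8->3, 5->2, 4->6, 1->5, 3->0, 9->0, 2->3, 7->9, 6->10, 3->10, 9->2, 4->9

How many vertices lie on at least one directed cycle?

7

A vertex is on a directed cycle iff it belongs to a strongly connected component of size ≥ 2 (or has a self-loop).
The vertices on cycles are {1, 2, 4, 5, 7, 8, 9} — 7 in total.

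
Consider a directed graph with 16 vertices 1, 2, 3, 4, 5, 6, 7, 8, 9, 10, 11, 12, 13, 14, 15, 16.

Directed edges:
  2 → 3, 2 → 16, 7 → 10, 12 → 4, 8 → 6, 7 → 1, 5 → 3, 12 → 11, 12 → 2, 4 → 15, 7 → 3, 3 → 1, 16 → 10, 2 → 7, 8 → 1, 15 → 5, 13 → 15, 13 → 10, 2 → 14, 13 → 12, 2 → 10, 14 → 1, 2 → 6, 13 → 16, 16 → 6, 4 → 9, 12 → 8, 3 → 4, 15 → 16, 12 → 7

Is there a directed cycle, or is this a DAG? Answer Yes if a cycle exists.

DFS with white/gray/black marking, starting from 11:
11 gray
11 black
1 gray
1 black
2 gray
  16 gray
    10 gray
    10 black
    6 gray
    6 black
  16 black
  2→10: 10 black — skip
  3 gray
    4 gray
      15 gray
        5 gray
          5→3: 3 is gray → back edge
Back edge found, so a cycle exists: 3 → 4 → 15 → 5 → 3.

Yes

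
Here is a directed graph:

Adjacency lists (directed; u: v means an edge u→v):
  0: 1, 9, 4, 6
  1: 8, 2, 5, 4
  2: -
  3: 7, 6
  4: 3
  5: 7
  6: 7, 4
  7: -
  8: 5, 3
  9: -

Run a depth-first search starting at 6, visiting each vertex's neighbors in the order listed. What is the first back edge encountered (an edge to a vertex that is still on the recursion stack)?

DFS from 6 (visiting each vertex's neighbors in the order listed); mark gray on enter, black on exit:
6 gray
  7 gray
  7 black
  4 gray
    3 gray
      3→7: 7 black — skip
      3→6: 6 is gray → back edge
First back edge: 3 → 6.

3->6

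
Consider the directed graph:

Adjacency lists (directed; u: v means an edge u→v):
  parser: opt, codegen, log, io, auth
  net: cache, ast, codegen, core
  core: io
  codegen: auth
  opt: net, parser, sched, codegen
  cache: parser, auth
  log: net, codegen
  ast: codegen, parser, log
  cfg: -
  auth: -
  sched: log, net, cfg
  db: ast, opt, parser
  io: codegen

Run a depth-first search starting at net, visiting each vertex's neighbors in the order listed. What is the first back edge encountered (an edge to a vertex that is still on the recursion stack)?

DFS from net (visiting each vertex's neighbors in the order listed); mark gray on enter, black on exit:
net gray
  cache gray
    parser gray
      opt gray
        opt→net: net is gray → back edge
First back edge: opt → net.

opt->net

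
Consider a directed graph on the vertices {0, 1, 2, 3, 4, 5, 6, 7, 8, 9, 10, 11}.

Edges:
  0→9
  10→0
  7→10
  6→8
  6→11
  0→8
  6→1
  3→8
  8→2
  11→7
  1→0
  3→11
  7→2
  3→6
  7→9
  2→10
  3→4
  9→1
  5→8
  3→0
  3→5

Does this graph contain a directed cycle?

Yes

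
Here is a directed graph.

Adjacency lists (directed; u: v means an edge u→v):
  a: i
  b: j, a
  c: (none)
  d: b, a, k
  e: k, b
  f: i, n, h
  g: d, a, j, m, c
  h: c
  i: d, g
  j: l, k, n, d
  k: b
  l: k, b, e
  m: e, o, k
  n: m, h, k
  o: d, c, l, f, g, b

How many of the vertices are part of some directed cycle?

13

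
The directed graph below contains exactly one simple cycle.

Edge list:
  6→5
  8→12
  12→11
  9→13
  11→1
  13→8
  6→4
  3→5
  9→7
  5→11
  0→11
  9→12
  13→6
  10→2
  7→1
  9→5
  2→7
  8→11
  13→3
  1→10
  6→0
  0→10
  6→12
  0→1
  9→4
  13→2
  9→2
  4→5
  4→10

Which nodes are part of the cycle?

1, 2, 7, 10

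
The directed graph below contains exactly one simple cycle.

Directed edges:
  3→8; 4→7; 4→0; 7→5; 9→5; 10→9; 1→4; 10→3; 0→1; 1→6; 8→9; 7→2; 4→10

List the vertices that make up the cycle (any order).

0, 1, 4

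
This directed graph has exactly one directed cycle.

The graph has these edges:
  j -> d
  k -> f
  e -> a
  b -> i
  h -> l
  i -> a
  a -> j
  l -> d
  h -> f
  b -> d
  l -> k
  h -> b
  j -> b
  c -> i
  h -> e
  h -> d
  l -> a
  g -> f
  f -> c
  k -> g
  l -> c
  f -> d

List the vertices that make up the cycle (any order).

DFS with gray/black marking from a:
a gray
  j gray
    d gray
    d black
    b gray
      i gray
        i→a: a is gray → back edge
Back edge closes the cycle a → j → b → i → a; its vertices are {a, b, i, j}.

a, b, i, j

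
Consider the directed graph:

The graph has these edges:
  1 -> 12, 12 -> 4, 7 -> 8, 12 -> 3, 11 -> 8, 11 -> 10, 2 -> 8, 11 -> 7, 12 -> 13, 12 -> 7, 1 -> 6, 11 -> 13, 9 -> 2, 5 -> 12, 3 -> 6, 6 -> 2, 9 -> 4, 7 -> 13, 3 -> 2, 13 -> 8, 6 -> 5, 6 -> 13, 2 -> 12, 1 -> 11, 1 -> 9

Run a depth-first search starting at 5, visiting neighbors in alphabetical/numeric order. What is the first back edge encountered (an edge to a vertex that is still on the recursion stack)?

2->12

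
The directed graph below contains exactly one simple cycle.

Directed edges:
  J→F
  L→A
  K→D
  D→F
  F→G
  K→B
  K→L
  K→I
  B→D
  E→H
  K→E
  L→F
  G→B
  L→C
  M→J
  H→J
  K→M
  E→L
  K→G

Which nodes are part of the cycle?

DFS with gray/black marking from G:
G gray
  B gray
    D gray
      F gray
        F→G: G is gray → back edge
Back edge closes the cycle G → B → D → F → G; its vertices are {B, D, F, G}.

B, D, F, G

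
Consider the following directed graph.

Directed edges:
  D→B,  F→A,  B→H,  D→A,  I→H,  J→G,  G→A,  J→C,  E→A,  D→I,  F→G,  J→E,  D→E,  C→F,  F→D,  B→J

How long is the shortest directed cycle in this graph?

5

For each vertex v, BFS finds the shortest path from v back to v.
The shortest such closed walk is F → D → B → J → C → F, length 5.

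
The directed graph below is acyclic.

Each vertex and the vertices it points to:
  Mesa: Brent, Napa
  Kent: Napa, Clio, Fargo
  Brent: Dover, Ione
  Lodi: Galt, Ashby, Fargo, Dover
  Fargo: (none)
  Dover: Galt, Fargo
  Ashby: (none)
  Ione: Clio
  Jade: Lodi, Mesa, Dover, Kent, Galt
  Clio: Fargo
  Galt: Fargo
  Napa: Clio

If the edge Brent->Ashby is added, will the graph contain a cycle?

Adding Brent→Ashby creates a cycle iff Ashby can already reach Brent.
Explore from Ashby: no path reaches Brent. The graph stays acyclic.

No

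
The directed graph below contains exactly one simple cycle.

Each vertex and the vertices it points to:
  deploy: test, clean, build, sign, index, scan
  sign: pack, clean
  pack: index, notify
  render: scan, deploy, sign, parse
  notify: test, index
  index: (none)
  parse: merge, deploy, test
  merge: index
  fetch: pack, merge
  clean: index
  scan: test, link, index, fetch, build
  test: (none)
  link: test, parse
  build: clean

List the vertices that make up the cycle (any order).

link, scan, parse, deploy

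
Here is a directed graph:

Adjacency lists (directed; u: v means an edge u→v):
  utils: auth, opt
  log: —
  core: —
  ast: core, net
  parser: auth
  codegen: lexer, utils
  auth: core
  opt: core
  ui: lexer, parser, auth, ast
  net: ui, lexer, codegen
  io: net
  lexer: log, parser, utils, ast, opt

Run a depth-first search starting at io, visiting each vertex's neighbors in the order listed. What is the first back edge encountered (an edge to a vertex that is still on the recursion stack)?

DFS from io (visiting each vertex's neighbors in the order listed); mark gray on enter, black on exit:
io gray
  net gray
    ui gray
      lexer gray
        log gray
        log black
        parser gray
          auth gray
            core gray
            core black
          auth black
        parser black
        utils gray
          utils→auth: auth black — skip
          opt gray
            opt→core: core black — skip
          opt black
        utils black
        ast gray
          ast→core: core black — skip
          ast→net: net is gray → back edge
First back edge: ast → net.

ast→net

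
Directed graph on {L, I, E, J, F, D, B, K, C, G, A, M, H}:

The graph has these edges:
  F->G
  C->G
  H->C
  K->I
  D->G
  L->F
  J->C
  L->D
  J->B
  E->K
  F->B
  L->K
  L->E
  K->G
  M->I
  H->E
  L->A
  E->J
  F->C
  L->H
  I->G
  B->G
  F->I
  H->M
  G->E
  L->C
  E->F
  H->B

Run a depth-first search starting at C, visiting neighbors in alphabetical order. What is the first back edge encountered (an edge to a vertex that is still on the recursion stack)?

DFS from C (visiting neighbors in alphabetical order); mark gray on enter, black on exit:
C gray
  G gray
    E gray
      F gray
        B gray
          B→G: G is gray → back edge
First back edge: B → G.

B→G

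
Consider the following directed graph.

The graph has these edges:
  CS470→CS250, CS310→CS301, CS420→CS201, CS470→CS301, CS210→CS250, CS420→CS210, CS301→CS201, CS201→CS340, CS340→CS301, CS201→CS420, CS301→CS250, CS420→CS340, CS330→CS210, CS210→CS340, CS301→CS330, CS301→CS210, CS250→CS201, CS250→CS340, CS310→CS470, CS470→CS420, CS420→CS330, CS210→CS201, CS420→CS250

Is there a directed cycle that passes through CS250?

Yes

CS250 is on a cycle iff CS250 can reach itself via ≥1 edge.
CS250 → CS201 → CS420 → CS250 — yes.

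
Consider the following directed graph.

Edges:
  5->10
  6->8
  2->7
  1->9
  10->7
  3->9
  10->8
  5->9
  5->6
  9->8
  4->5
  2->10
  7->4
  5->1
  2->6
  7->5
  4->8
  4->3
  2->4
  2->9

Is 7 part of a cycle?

7 is on a cycle iff 7 can reach itself via ≥1 edge.
7 → 5 → 10 → 7 — yes.

Yes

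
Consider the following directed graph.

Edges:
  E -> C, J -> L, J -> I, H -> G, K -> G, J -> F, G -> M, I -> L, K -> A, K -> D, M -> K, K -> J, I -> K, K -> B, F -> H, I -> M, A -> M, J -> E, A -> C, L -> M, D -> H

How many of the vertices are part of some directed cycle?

10

A vertex is on a directed cycle iff it belongs to a strongly connected component of size ≥ 2 (or has a self-loop).
The vertices on cycles are {A, D, F, G, H, I, J, K, L, M} — 10 in total.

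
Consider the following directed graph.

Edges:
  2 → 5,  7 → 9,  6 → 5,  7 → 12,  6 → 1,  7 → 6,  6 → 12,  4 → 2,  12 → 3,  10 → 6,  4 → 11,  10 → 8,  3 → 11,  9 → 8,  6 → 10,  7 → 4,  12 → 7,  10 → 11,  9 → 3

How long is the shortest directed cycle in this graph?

2

For each vertex v, BFS finds the shortest path from v back to v.
The shortest such closed walk is 12 → 7 → 12, length 2.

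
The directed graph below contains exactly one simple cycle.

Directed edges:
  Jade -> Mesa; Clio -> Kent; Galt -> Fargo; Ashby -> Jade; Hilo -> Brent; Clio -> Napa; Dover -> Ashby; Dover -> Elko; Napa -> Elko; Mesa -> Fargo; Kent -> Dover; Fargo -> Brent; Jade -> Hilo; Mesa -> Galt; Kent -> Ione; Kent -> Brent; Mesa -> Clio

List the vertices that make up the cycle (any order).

Clio, Jade, Kent, Mesa, Ashby, Dover

DFS with gray/black marking from Jade:
Jade gray
  Hilo gray
    Brent gray
    Brent black
  Hilo black
  Mesa gray
    Fargo gray
      Fargo→Brent: Brent black — skip
    Fargo black
    Galt gray
      Galt→Fargo: Fargo black — skip
    Galt black
    Clio gray
      Kent gray
        Dover gray
          Elko gray
          Elko black
          Ashby gray
            Ashby→Jade: Jade is gray → back edge
Back edge closes the cycle Jade → Mesa → Clio → Kent → Dover → Ashby → Jade; its vertices are {Clio, Jade, Kent, Mesa, Ashby, Dover}.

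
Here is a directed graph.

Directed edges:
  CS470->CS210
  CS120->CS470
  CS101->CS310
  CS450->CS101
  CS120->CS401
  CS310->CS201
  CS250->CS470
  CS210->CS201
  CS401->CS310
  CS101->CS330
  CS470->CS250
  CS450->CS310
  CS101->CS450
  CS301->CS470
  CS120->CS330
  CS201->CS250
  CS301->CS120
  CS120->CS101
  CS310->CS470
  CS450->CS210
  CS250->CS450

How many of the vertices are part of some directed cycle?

7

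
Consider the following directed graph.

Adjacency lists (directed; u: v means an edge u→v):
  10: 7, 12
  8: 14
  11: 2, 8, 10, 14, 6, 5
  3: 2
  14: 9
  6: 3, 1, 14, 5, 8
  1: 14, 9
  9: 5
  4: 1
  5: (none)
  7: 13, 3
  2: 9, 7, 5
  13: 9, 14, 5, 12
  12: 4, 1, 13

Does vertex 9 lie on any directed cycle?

9 lies on a cycle iff there is a path from 9 back to itself.
Exploring from 9, it never reaches itself; equivalently, its strongly connected component is a singleton.

No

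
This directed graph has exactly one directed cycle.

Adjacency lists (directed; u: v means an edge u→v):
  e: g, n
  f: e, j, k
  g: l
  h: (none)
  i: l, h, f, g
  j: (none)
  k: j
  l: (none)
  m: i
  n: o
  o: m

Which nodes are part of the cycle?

e, f, i, m, n, o

DFS with gray/black marking from o:
o gray
  m gray
    i gray
      l gray
      l black
      h gray
      h black
      f gray
        e gray
          g gray
            g→l: l black — skip
          g black
          n gray
            n→o: o is gray → back edge
Back edge closes the cycle o → m → i → f → e → n → o; its vertices are {e, f, i, m, n, o}.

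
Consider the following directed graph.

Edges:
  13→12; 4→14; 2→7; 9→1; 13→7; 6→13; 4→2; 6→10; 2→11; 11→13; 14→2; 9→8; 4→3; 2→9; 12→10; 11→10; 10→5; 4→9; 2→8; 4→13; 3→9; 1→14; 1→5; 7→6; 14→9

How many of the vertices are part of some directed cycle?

7

A vertex is on a directed cycle iff it belongs to a strongly connected component of size ≥ 2 (or has a self-loop).
The vertices on cycles are {1, 2, 6, 7, 9, 13, 14} — 7 in total.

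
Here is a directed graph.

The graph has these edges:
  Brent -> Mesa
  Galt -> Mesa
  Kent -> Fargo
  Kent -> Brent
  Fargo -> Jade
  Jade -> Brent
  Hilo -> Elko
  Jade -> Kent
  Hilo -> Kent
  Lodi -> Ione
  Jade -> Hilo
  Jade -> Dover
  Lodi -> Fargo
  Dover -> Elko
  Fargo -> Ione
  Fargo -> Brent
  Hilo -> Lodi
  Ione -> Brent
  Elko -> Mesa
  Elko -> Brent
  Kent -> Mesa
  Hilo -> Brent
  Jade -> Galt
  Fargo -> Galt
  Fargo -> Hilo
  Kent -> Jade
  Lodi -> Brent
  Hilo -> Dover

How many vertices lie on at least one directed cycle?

5

A vertex is on a directed cycle iff it belongs to a strongly connected component of size ≥ 2 (or has a self-loop).
The vertices on cycles are {Hilo, Jade, Kent, Lodi, Fargo} — 5 in total.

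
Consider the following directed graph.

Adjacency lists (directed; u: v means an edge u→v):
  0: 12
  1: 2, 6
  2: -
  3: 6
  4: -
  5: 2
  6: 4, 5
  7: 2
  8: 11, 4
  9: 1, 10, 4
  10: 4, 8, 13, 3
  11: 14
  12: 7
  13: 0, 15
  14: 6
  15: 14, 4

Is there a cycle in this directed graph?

No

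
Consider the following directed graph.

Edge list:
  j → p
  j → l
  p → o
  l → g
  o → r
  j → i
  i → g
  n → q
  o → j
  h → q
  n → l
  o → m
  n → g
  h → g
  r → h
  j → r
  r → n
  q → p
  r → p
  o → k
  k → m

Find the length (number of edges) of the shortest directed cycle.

3

For each vertex v, BFS finds the shortest path from v back to v.
The shortest such closed walk is p → o → r → p, length 3.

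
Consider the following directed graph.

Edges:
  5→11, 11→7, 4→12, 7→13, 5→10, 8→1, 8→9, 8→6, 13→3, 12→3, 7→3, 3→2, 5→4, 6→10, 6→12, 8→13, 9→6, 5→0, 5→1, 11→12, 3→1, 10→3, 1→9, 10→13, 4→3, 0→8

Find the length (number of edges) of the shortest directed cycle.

For each vertex v, BFS finds the shortest path from v back to v.
The shortest such closed walk is 1 → 9 → 6 → 12 → 3 → 1, length 5.

5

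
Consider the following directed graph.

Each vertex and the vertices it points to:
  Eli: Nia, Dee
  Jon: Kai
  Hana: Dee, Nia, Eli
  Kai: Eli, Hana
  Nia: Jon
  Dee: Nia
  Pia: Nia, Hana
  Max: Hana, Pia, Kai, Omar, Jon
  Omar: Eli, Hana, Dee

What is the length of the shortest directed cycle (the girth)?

4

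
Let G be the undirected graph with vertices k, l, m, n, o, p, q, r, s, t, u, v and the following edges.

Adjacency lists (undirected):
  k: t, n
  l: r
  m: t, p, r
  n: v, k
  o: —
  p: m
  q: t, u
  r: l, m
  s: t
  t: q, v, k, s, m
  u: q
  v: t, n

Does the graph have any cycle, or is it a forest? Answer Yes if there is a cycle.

Yes

DFS, tracking each vertex's parent; an edge to a visited non-parent vertex closes a cycle.
Start from r:
visit r (parent –)
  visit l (parent r)
    l–r: parent, skip
  visit m (parent r)
    visit t (parent m)
      visit q (parent t)
        q–t: parent, skip
        visit u (parent q)
          u–q: parent, skip
      visit v (parent t)
        v–t: parent, skip
        visit n (parent v)
          n–v: parent, skip
          visit k (parent n)
            k–t: t visited and ≠ parent → cycle
Cycle: t – v – n – k – t.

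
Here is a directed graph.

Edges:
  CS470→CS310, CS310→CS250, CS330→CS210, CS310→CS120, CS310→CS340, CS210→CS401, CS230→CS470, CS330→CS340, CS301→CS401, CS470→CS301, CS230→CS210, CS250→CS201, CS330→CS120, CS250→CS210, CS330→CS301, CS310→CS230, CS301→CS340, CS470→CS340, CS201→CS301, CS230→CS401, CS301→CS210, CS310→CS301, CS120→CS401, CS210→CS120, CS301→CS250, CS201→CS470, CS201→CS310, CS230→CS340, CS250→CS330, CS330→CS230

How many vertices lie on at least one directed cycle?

7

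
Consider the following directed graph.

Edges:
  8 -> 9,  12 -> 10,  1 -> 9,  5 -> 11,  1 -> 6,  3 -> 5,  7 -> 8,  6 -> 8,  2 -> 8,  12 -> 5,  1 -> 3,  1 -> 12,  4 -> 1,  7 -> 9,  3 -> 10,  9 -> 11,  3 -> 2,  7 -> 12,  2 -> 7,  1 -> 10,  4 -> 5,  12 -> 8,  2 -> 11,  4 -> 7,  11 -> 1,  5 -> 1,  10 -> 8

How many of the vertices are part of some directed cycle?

11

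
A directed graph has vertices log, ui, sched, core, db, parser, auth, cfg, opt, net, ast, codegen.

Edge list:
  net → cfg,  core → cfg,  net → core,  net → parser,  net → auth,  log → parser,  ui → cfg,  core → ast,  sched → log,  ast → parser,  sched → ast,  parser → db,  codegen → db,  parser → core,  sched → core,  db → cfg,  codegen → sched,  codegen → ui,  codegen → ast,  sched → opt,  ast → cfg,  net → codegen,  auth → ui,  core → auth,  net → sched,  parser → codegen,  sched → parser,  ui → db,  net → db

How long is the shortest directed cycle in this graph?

For each vertex v, BFS finds the shortest path from v back to v.
The shortest such closed walk is codegen → sched → parser → codegen, length 3.

3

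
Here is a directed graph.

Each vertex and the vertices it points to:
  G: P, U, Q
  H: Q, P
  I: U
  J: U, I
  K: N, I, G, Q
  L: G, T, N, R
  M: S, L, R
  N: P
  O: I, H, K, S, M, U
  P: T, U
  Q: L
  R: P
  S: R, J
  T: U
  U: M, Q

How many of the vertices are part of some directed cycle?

A vertex is on a directed cycle iff it belongs to a strongly connected component of size ≥ 2 (or has a self-loop).
The vertices on cycles are {G, I, J, L, M, N, P, Q, R, S, T, U} — 12 in total.

12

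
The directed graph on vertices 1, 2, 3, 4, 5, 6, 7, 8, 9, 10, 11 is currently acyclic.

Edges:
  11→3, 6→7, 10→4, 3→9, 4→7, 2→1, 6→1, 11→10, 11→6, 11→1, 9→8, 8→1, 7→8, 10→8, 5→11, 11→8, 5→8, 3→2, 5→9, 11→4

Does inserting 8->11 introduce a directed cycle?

Yes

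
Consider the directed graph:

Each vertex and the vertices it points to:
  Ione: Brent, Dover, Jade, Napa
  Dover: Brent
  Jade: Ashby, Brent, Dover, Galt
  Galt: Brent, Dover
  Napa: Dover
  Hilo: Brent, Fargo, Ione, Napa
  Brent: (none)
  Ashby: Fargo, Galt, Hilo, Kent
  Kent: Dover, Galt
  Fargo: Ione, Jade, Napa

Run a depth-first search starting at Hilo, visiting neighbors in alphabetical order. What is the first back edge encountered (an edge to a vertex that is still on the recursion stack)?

Ashby->Fargo

DFS from Hilo (visiting neighbors in alphabetical order); mark gray on enter, black on exit:
Hilo gray
  Brent gray
  Brent black
  Fargo gray
    Ione gray
      Ione→Brent: Brent black — skip
      Dover gray
        Dover→Brent: Brent black — skip
      Dover black
      Jade gray
        Ashby gray
          Ashby→Fargo: Fargo is gray → back edge
First back edge: Ashby → Fargo.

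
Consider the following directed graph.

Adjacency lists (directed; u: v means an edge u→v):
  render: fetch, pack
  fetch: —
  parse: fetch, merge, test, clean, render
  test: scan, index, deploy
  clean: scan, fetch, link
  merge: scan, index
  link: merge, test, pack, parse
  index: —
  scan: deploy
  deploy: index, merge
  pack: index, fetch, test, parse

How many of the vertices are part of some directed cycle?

8

A vertex is on a directed cycle iff it belongs to a strongly connected component of size ≥ 2 (or has a self-loop).
The vertices on cycles are {link, pack, scan, clean, merge, parse, deploy, render} — 8 in total.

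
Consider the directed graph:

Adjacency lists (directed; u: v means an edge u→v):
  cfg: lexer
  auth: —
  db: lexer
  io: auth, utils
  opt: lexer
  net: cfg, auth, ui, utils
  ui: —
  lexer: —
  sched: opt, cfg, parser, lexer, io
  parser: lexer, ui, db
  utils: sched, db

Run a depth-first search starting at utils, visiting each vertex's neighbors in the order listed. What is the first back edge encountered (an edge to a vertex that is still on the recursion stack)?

DFS from utils (visiting each vertex's neighbors in the order listed); mark gray on enter, black on exit:
utils gray
  sched gray
    opt gray
      lexer gray
      lexer black
    opt black
    cfg gray
      cfg→lexer: lexer black — skip
    cfg black
    parser gray
      parser→lexer: lexer black — skip
      ui gray
      ui black
      db gray
        db→lexer: lexer black — skip
      db black
    parser black
    sched→lexer: lexer black — skip
    io gray
      auth gray
      auth black
      io→utils: utils is gray → back edge
First back edge: io → utils.

io->utils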